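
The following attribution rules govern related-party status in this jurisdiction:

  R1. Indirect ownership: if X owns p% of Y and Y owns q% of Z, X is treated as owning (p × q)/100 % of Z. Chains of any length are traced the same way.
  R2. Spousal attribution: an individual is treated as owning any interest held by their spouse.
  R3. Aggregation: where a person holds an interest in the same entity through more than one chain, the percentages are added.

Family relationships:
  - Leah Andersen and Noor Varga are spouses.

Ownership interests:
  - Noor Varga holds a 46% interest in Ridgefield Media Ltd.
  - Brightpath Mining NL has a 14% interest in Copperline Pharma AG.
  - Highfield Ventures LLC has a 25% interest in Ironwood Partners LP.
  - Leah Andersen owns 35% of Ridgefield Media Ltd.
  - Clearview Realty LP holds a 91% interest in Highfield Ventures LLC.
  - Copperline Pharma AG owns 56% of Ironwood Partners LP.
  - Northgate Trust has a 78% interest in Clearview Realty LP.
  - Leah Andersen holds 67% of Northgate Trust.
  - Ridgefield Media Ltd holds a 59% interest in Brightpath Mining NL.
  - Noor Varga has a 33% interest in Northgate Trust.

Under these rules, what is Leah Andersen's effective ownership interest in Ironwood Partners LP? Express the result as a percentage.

21.491736%

By spousal attribution (R2), Leah Andersen is treated as also owning Noor Varga's interest in Northgate Trust, giving 67% + 33% = 100%.
By spousal attribution (R2), Leah Andersen is treated as also owning Noor Varga's interest in Ridgefield Media Ltd, giving 35% + 46% = 81%.
Chain via Northgate Trust → Clearview Realty LP → Highfield Ventures LLC (R1): 100% × 78% × 91% × 25% = 17.745% of Ironwood Partners LP.
Chain via Ridgefield Media Ltd → Brightpath Mining NL → Copperline Pharma AG (R1): 81% × 59% × 14% × 56% = 3.746736% of Ironwood Partners LP.
Aggregating (R3): 17.745% + 3.746736% = 21.491736%.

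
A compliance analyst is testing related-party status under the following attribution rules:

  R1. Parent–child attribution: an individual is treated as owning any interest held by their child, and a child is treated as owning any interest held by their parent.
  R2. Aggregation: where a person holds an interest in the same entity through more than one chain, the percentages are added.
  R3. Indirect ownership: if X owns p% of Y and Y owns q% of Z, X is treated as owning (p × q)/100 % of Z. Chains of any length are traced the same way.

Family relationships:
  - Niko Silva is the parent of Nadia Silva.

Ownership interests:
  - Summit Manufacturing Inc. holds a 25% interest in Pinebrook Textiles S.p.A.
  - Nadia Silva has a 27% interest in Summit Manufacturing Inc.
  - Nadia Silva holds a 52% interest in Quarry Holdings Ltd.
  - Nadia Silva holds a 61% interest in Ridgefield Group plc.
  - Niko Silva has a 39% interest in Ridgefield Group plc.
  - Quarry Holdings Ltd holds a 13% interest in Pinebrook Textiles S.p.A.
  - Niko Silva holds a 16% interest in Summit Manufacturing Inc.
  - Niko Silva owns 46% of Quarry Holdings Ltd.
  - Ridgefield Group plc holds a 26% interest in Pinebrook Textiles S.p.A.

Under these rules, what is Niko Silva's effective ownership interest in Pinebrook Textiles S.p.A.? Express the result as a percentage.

49.49%

By parent–child attribution (R1), Niko Silva is treated as also owning Nadia Silva's interest in Summit Manufacturing Inc, giving 16% + 27% = 43%.
By parent–child attribution (R1), Niko Silva is treated as also owning Nadia Silva's interest in Ridgefield Group plc, giving 39% + 61% = 100%.
By parent–child attribution (R1), Niko Silva is treated as also owning Nadia Silva's interest in Quarry Holdings Ltd, giving 46% + 52% = 98%.
Chain via Summit Manufacturing Inc. (R3): 43% × 25% = 10.75% of Pinebrook Textiles S.p.A.
Chain via Ridgefield Group plc (R3): 100% × 26% = 26% of Pinebrook Textiles S.p.A.
Chain via Quarry Holdings Ltd (R3): 98% × 13% = 12.74% of Pinebrook Textiles S.p.A.
Aggregating (R2): 10.75% + 26% + 12.74% = 49.49%.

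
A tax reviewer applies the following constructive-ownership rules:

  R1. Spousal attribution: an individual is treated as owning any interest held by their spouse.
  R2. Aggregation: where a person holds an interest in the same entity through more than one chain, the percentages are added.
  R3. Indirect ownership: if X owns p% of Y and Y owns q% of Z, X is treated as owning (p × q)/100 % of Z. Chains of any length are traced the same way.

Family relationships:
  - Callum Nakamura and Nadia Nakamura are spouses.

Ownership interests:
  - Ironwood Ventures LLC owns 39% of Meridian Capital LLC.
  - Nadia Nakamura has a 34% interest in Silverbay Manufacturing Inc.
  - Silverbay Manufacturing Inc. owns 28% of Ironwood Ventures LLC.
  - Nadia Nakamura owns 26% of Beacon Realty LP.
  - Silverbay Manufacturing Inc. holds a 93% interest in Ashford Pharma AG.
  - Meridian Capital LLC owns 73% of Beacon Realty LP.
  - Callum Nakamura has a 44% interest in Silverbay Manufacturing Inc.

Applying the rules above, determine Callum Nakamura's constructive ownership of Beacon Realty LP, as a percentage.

By spousal attribution (R1), Callum Nakamura is treated as also owning Nadia Nakamura's interest in Silverbay Manufacturing Inc, giving 44% + 34% = 78%.
By spousal attribution (R1), Callum Nakamura is treated as owning Nadia Nakamura's 26% interest in Beacon Realty LP.
Chain via Silverbay Manufacturing Inc. → Ironwood Ventures LLC → Meridian Capital LLC (R3): 78% × 28% × 39% × 73% = 6.217848% of Beacon Realty LP.
Direct interest in Beacon Realty LP: 26%.
Aggregating (R2): 6.217848% + 26% = 32.217848%.

32.217848%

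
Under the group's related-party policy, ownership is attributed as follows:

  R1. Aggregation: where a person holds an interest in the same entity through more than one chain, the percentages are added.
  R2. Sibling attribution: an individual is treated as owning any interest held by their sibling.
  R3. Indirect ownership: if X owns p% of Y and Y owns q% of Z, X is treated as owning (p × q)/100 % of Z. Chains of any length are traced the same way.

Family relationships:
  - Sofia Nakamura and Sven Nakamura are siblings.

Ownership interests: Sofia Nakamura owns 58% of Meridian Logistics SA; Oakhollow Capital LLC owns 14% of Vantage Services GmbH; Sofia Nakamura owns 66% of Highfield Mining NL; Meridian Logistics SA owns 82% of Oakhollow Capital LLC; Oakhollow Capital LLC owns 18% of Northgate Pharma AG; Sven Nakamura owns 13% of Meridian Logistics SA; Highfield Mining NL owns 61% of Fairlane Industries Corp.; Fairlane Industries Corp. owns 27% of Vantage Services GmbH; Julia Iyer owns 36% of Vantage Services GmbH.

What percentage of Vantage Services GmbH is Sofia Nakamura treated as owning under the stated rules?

By sibling attribution (R2), Sofia Nakamura is treated as also owning Sven Nakamura's interest in Meridian Logistics SA, giving 58% + 13% = 71%.
Chain via Meridian Logistics SA → Oakhollow Capital LLC (R3): 71% × 82% × 14% = 8.1508% of Vantage Services GmbH.
Chain via Highfield Mining NL → Fairlane Industries Corp. (R3): 66% × 61% × 27% = 10.8702% of Vantage Services GmbH.
Aggregating (R1): 8.1508% + 10.8702% = 19.021%.

19.021%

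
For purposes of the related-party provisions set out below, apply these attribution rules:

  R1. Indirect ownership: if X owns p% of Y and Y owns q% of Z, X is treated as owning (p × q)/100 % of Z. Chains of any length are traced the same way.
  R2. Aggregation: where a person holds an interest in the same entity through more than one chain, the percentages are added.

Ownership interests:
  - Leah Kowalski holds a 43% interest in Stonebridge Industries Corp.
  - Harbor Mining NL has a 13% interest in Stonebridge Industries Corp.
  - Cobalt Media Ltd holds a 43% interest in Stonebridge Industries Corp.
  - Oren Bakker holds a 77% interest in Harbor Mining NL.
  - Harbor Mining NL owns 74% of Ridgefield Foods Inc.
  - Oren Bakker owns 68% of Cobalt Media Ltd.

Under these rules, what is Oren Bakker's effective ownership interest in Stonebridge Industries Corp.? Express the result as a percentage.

Chain via Cobalt Media Ltd (R1): 68% × 43% = 29.24% of Stonebridge Industries Corp.
Chain via Harbor Mining NL (R1): 77% × 13% = 10.01% of Stonebridge Industries Corp.
Aggregating (R2): 29.24% + 10.01% = 39.25%.

39.25%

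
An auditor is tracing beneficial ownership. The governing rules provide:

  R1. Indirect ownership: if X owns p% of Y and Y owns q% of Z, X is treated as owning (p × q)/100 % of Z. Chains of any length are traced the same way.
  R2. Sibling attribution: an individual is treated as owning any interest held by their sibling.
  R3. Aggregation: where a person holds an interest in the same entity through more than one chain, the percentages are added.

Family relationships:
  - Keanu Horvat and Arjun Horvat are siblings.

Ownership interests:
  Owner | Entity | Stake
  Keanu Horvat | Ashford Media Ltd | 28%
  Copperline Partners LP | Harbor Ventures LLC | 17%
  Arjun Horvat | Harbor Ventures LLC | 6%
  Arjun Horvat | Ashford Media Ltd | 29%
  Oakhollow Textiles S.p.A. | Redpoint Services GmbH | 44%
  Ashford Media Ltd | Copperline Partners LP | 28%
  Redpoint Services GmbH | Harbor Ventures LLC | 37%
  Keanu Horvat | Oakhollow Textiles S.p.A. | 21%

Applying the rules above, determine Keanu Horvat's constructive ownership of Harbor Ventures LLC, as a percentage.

By sibling attribution (R2), Keanu Horvat is treated as also owning Arjun Horvat's interest in Ashford Media Ltd, giving 28% + 29% = 57%.
By sibling attribution (R2), Keanu Horvat is treated as owning Arjun Horvat's 6% interest in Harbor Ventures LLC.
Chain via Oakhollow Textiles S.p.A. → Redpoint Services GmbH (R1): 21% × 44% × 37% = 3.4188% of Harbor Ventures LLC.
Chain via Ashford Media Ltd → Copperline Partners LP (R1): 57% × 28% × 17% = 2.7132% of Harbor Ventures LLC.
Direct interest in Harbor Ventures LLC: 6%.
Aggregating (R3): 3.4188% + 2.7132% + 6% = 12.132%.

12.132%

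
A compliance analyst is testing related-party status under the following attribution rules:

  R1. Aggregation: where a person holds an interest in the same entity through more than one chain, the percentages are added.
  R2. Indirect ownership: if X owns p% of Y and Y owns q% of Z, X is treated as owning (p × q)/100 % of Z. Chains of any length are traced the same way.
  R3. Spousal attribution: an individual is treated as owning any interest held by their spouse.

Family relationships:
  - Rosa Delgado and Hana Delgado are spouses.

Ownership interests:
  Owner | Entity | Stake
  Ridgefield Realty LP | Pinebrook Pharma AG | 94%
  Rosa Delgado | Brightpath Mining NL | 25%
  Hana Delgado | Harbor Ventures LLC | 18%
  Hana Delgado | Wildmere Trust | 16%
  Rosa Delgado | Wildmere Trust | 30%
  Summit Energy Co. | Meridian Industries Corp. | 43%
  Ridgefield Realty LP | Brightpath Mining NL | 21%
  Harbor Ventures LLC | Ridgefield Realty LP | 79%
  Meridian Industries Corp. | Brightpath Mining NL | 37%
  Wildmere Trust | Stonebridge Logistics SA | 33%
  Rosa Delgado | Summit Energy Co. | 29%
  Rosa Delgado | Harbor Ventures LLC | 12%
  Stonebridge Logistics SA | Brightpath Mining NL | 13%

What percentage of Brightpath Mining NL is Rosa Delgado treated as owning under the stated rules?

36.5643%

By spousal attribution (R3), Rosa Delgado is treated as also owning Hana Delgado's interest in Harbor Ventures LLC, giving 12% + 18% = 30%.
By spousal attribution (R3), Rosa Delgado is treated as also owning Hana Delgado's interest in Wildmere Trust, giving 30% + 16% = 46%.
Chain via Summit Energy Co. → Meridian Industries Corp. (R2): 29% × 43% × 37% = 4.6139% of Brightpath Mining NL.
Chain via Harbor Ventures LLC → Ridgefield Realty LP (R2): 30% × 79% × 21% = 4.977% of Brightpath Mining NL.
Chain via Wildmere Trust → Stonebridge Logistics SA (R2): 46% × 33% × 13% = 1.9734% of Brightpath Mining NL.
Direct interest in Brightpath Mining NL: 25%.
Aggregating (R1): 4.6139% + 4.977% + 1.9734% + 25% = 36.5643%.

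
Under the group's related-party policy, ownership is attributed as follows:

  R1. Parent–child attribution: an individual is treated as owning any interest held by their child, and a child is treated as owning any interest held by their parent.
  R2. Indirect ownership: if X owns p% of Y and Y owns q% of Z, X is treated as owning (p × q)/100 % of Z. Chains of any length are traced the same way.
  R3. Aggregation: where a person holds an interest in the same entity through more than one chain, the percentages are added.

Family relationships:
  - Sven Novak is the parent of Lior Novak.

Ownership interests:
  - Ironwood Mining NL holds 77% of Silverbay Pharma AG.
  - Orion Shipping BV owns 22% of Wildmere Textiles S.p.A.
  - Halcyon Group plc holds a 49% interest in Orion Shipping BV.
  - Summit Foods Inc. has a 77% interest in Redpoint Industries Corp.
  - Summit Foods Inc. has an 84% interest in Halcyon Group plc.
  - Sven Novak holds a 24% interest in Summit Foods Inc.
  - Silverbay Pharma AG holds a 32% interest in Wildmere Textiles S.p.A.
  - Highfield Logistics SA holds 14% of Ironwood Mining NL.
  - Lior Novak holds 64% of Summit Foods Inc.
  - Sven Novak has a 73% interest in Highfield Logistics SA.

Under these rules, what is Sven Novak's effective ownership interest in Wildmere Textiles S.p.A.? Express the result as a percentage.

10.486784%

By parent–child attribution (R1), Sven Novak is treated as also owning Lior Novak's interest in Summit Foods Inc, giving 24% + 64% = 88%.
Chain via Summit Foods Inc. → Halcyon Group plc → Orion Shipping BV (R2): 88% × 84% × 49% × 22% = 7.968576% of Wildmere Textiles S.p.A.
Chain via Highfield Logistics SA → Ironwood Mining NL → Silverbay Pharma AG (R2): 73% × 14% × 77% × 32% = 2.518208% of Wildmere Textiles S.p.A.
Aggregating (R3): 7.968576% + 2.518208% = 10.486784%.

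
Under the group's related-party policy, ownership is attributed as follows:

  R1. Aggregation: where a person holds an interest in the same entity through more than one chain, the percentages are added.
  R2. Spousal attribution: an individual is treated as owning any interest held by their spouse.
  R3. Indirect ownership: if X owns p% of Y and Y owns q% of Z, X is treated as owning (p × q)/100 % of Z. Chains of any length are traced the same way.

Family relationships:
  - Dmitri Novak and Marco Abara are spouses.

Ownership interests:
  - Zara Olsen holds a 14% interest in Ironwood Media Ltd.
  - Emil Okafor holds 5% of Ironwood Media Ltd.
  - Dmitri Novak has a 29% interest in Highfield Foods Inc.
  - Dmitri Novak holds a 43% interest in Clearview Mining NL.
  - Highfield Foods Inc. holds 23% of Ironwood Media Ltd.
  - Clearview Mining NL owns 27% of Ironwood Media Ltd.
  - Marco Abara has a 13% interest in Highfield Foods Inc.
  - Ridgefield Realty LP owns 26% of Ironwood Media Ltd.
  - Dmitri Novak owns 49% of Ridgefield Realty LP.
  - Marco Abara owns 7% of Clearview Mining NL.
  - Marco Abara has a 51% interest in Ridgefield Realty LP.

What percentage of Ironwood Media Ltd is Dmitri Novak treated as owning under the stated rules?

49.16%

By spousal attribution (R2), Dmitri Novak is treated as also owning Marco Abara's interest in Highfield Foods Inc, giving 29% + 13% = 42%.
By spousal attribution (R2), Dmitri Novak is treated as also owning Marco Abara's interest in Clearview Mining NL, giving 43% + 7% = 50%.
By spousal attribution (R2), Dmitri Novak is treated as also owning Marco Abara's interest in Ridgefield Realty LP, giving 49% + 51% = 100%.
Chain via Highfield Foods Inc. (R3): 42% × 23% = 9.66% of Ironwood Media Ltd.
Chain via Clearview Mining NL (R3): 50% × 27% = 13.5% of Ironwood Media Ltd.
Chain via Ridgefield Realty LP (R3): 100% × 26% = 26% of Ironwood Media Ltd.
Aggregating (R1): 9.66% + 13.5% + 26% = 49.16%.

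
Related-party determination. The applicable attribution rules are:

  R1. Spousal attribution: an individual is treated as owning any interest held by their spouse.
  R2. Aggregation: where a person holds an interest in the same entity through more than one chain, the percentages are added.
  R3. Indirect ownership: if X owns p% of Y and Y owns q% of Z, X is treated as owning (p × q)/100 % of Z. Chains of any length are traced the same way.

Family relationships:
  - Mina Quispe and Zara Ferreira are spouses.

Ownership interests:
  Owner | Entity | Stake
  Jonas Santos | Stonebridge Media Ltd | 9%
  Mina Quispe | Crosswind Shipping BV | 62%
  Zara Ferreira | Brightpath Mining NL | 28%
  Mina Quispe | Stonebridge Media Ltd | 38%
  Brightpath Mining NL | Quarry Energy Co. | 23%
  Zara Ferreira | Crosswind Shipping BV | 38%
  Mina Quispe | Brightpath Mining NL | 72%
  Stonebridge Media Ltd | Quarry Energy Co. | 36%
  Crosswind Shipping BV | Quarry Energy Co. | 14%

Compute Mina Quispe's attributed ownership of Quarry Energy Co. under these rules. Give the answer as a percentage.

By spousal attribution (R1), Mina Quispe is treated as also owning Zara Ferreira's interest in Brightpath Mining NL, giving 72% + 28% = 100%.
By spousal attribution (R1), Mina Quispe is treated as also owning Zara Ferreira's interest in Crosswind Shipping BV, giving 62% + 38% = 100%.
Chain via Brightpath Mining NL (R3): 100% × 23% = 23% of Quarry Energy Co.
Chain via Crosswind Shipping BV (R3): 100% × 14% = 14% of Quarry Energy Co.
Chain via Stonebridge Media Ltd (R3): 38% × 36% = 13.68% of Quarry Energy Co.
Aggregating (R2): 23% + 14% + 13.68% = 50.68%.

50.68%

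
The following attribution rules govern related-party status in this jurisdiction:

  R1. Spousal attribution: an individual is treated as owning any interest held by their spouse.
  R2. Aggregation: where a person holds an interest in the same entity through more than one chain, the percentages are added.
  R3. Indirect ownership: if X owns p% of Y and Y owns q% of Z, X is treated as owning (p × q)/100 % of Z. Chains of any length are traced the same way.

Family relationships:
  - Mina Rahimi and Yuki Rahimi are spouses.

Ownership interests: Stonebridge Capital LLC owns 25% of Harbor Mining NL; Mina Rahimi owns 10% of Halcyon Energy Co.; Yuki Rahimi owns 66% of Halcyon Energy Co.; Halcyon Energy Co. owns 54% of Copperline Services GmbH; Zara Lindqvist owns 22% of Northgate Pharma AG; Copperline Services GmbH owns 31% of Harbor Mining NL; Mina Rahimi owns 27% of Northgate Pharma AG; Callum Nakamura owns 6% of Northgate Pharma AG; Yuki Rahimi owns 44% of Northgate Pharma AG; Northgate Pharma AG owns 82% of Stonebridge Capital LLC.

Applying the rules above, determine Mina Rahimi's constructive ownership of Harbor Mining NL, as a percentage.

By spousal attribution (R1), Mina Rahimi is treated as also owning Yuki Rahimi's interest in Northgate Pharma AG, giving 27% + 44% = 71%.
By spousal attribution (R1), Mina Rahimi is treated as also owning Yuki Rahimi's interest in Halcyon Energy Co, giving 10% + 66% = 76%.
Chain via Northgate Pharma AG → Stonebridge Capital LLC (R3): 71% × 82% × 25% = 14.555% of Harbor Mining NL.
Chain via Halcyon Energy Co. → Copperline Services GmbH (R3): 76% × 54% × 31% = 12.7224% of Harbor Mining NL.
Aggregating (R2): 14.555% + 12.7224% = 27.2774%.

27.2774%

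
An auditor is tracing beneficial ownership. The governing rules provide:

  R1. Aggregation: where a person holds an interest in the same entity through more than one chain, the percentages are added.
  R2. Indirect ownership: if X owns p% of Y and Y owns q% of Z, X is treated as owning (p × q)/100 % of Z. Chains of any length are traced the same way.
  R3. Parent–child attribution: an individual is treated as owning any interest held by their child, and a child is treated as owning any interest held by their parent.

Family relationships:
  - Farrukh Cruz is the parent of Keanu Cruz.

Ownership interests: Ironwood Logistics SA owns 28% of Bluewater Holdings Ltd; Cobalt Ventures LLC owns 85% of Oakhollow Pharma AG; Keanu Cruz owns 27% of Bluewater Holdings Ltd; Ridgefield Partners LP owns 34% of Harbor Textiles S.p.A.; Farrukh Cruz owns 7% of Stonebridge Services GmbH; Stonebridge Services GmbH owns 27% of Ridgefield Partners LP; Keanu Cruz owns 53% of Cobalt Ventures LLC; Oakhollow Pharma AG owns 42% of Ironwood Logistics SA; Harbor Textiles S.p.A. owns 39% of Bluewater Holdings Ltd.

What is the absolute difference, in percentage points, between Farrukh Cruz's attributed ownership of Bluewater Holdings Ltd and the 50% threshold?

By parent–child attribution (R3), Farrukh Cruz is treated as owning Keanu Cruz's 53% interest in Cobalt Ventures LLC.
By parent–child attribution (R3), Farrukh Cruz is treated as owning Keanu Cruz's 27% interest in Bluewater Holdings Ltd.
Chain via Stonebridge Services GmbH → Ridgefield Partners LP → Harbor Textiles S.p.A. (R2): 7% × 27% × 34% × 39% = 0.250614% of Bluewater Holdings Ltd.
Chain via Cobalt Ventures LLC → Oakhollow Pharma AG → Ironwood Logistics SA (R2): 53% × 85% × 42% × 28% = 5.29788% of Bluewater Holdings Ltd.
Direct interest in Bluewater Holdings Ltd: 27%.
Aggregating (R1): 0.250614% + 5.29788% + 27% = 32.548494%.
32.548494% falls short of the 50% threshold by 17.451506 percentage points.

17.451506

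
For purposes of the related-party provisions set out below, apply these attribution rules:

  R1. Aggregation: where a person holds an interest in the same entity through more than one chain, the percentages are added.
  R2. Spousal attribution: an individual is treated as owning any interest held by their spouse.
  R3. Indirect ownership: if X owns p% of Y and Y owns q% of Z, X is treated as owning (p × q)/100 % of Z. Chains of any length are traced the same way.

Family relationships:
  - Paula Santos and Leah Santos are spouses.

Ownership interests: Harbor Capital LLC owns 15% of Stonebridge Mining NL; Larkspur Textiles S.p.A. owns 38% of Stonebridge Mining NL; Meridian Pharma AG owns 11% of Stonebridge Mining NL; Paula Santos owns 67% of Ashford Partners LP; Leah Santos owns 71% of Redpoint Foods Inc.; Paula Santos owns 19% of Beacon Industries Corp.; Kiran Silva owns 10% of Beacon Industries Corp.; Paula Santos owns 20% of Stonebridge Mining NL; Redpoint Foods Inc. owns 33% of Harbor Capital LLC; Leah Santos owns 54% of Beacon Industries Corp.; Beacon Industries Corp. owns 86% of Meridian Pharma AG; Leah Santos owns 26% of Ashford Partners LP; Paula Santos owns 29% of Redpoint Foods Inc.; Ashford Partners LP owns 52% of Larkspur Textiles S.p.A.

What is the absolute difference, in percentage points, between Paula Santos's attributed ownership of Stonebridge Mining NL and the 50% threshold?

By spousal attribution (R2), Paula Santos is treated as also owning Leah Santos's interest in Beacon Industries Corp, giving 19% + 54% = 73%.
By spousal attribution (R2), Paula Santos is treated as also owning Leah Santos's interest in Ashford Partners LP, giving 67% + 26% = 93%.
By spousal attribution (R2), Paula Santos is treated as also owning Leah Santos's interest in Redpoint Foods Inc, giving 29% + 71% = 100%.
Chain via Beacon Industries Corp. → Meridian Pharma AG (R3): 73% × 86% × 11% = 6.9058% of Stonebridge Mining NL.
Chain via Ashford Partners LP → Larkspur Textiles S.p.A. (R3): 93% × 52% × 38% = 18.3768% of Stonebridge Mining NL.
Chain via Redpoint Foods Inc. → Harbor Capital LLC (R3): 100% × 33% × 15% = 4.95% of Stonebridge Mining NL.
Direct interest in Stonebridge Mining NL: 20%.
Aggregating (R1): 6.9058% + 18.3768% + 4.95% + 20% = 50.2326%.
50.2326% exceeds the 50% threshold by 0.2326 percentage points.

0.2326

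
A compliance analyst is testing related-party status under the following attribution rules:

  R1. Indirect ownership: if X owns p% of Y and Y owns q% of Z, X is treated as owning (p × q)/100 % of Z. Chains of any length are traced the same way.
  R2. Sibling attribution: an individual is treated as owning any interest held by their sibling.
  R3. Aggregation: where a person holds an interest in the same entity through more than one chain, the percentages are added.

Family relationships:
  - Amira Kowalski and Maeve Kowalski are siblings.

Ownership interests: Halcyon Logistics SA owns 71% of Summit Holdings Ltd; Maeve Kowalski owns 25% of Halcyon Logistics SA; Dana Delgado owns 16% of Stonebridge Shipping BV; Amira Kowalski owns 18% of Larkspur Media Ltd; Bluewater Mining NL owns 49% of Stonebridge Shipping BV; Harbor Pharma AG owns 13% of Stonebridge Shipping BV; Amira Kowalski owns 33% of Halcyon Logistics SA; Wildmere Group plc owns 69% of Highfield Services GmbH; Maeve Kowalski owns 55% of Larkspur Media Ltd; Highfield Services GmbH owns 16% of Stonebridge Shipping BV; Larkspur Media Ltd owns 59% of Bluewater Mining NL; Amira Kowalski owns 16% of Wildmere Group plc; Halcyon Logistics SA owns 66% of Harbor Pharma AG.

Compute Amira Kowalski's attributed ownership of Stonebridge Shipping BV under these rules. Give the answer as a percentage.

27.8471%

By sibling attribution (R2), Amira Kowalski is treated as also owning Maeve Kowalski's interest in Larkspur Media Ltd, giving 18% + 55% = 73%.
By sibling attribution (R2), Amira Kowalski is treated as also owning Maeve Kowalski's interest in Halcyon Logistics SA, giving 33% + 25% = 58%.
Chain via Wildmere Group plc → Highfield Services GmbH (R1): 16% × 69% × 16% = 1.7664% of Stonebridge Shipping BV.
Chain via Larkspur Media Ltd → Bluewater Mining NL (R1): 73% × 59% × 49% = 21.1043% of Stonebridge Shipping BV.
Chain via Halcyon Logistics SA → Harbor Pharma AG (R1): 58% × 66% × 13% = 4.9764% of Stonebridge Shipping BV.
Aggregating (R3): 1.7664% + 21.1043% + 4.9764% = 27.8471%.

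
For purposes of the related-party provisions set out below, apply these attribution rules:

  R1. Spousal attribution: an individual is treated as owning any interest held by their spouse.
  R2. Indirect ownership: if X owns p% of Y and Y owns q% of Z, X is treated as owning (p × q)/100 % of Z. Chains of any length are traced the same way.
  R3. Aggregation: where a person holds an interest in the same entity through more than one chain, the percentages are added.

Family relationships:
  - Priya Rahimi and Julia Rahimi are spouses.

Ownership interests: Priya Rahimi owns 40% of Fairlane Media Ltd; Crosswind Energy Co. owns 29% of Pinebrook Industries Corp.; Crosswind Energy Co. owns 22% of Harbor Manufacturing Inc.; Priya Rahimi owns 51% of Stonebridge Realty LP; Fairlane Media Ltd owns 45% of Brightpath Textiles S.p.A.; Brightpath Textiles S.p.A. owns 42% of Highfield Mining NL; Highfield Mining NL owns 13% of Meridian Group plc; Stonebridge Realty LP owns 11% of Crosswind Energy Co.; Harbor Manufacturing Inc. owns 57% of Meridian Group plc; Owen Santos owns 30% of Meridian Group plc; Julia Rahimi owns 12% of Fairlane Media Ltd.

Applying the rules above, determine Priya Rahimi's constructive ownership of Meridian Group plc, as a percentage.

1.981134%

By spousal attribution (R1), Priya Rahimi is treated as also owning Julia Rahimi's interest in Fairlane Media Ltd, giving 40% + 12% = 52%.
Chain via Fairlane Media Ltd → Brightpath Textiles S.p.A. → Highfield Mining NL (R2): 52% × 45% × 42% × 13% = 1.27764% of Meridian Group plc.
Chain via Stonebridge Realty LP → Crosswind Energy Co. → Harbor Manufacturing Inc. (R2): 51% × 11% × 22% × 57% = 0.703494% of Meridian Group plc.
Aggregating (R3): 1.27764% + 0.703494% = 1.981134%.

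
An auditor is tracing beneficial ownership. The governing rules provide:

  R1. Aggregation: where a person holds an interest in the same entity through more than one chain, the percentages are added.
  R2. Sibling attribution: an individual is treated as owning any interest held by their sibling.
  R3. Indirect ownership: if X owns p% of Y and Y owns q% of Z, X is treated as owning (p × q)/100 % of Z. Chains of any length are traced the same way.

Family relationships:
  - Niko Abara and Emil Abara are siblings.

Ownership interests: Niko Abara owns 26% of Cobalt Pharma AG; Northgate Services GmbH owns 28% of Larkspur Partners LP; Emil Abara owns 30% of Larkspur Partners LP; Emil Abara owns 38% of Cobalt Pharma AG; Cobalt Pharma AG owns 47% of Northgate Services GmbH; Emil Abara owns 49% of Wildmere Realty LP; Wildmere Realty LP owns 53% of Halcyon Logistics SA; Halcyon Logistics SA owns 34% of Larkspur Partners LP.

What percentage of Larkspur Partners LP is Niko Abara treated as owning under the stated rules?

47.2522%

By sibling attribution (R2), Niko Abara is treated as also owning Emil Abara's interest in Cobalt Pharma AG, giving 26% + 38% = 64%.
By sibling attribution (R2), Niko Abara is treated as owning Emil Abara's 49% interest in Wildmere Realty LP.
By sibling attribution (R2), Niko Abara is treated as owning Emil Abara's 30% interest in Larkspur Partners LP.
Chain via Cobalt Pharma AG → Northgate Services GmbH (R3): 64% × 47% × 28% = 8.4224% of Larkspur Partners LP.
Chain via Wildmere Realty LP → Halcyon Logistics SA (R3): 49% × 53% × 34% = 8.8298% of Larkspur Partners LP.
Direct interest in Larkspur Partners LP: 30%.
Aggregating (R1): 8.4224% + 8.8298% + 30% = 47.2522%.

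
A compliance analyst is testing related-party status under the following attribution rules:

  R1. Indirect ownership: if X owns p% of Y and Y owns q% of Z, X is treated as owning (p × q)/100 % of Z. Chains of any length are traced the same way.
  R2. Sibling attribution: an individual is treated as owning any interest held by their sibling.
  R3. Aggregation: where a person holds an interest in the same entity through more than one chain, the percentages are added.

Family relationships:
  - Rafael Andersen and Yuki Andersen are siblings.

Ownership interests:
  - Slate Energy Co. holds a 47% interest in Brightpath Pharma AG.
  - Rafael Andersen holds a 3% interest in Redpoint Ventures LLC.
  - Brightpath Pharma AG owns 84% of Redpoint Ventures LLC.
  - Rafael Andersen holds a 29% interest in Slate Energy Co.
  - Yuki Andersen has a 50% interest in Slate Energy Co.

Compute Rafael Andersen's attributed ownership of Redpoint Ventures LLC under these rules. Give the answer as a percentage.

By sibling attribution (R2), Rafael Andersen is treated as also owning Yuki Andersen's interest in Slate Energy Co, giving 29% + 50% = 79%.
Chain via Slate Energy Co. → Brightpath Pharma AG (R1): 79% × 47% × 84% = 31.1892% of Redpoint Ventures LLC.
Direct interest in Redpoint Ventures LLC: 3%.
Aggregating (R3): 31.1892% + 3% = 34.1892%.

34.1892%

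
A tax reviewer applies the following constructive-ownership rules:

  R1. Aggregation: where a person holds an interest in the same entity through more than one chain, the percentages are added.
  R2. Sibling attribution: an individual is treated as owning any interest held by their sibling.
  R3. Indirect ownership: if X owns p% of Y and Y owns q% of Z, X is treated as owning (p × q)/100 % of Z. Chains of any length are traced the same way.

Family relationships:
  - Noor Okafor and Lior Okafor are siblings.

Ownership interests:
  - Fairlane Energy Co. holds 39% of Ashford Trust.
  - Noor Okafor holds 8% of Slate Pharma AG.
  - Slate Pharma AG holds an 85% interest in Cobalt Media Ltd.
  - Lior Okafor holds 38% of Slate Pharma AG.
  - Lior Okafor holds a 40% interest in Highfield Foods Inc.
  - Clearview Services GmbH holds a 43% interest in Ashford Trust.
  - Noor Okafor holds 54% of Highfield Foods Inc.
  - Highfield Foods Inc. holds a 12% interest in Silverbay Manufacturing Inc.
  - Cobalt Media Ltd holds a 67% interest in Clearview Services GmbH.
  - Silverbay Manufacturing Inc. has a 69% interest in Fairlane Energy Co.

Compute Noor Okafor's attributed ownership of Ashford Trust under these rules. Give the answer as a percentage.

14.300158%

By sibling attribution (R2), Noor Okafor is treated as also owning Lior Okafor's interest in Slate Pharma AG, giving 8% + 38% = 46%.
By sibling attribution (R2), Noor Okafor is treated as also owning Lior Okafor's interest in Highfield Foods Inc, giving 54% + 40% = 94%.
Chain via Slate Pharma AG → Cobalt Media Ltd → Clearview Services GmbH (R3): 46% × 85% × 67% × 43% = 11.26471% of Ashford Trust.
Chain via Highfield Foods Inc. → Silverbay Manufacturing Inc. → Fairlane Energy Co. (R3): 94% × 12% × 69% × 39% = 3.035448% of Ashford Trust.
Aggregating (R1): 11.26471% + 3.035448% = 14.300158%.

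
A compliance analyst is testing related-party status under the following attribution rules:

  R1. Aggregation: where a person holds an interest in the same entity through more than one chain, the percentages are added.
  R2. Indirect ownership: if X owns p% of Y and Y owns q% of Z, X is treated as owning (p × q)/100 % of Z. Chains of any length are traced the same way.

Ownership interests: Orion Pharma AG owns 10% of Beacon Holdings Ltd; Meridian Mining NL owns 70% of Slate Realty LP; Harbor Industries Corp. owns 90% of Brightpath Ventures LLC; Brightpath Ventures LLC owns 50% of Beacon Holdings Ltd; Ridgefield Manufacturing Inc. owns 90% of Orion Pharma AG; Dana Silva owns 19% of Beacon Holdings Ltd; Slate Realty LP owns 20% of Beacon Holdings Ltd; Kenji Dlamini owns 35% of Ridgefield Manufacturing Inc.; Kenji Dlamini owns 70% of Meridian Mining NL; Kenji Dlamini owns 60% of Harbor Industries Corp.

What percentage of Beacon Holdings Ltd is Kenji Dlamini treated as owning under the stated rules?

39.95%

Chain via Ridgefield Manufacturing Inc. → Orion Pharma AG (R2): 35% × 90% × 10% = 3.15% of Beacon Holdings Ltd.
Chain via Meridian Mining NL → Slate Realty LP (R2): 70% × 70% × 20% = 9.8% of Beacon Holdings Ltd.
Chain via Harbor Industries Corp. → Brightpath Ventures LLC (R2): 60% × 90% × 50% = 27% of Beacon Holdings Ltd.
Aggregating (R1): 3.15% + 9.8% + 27% = 39.95%.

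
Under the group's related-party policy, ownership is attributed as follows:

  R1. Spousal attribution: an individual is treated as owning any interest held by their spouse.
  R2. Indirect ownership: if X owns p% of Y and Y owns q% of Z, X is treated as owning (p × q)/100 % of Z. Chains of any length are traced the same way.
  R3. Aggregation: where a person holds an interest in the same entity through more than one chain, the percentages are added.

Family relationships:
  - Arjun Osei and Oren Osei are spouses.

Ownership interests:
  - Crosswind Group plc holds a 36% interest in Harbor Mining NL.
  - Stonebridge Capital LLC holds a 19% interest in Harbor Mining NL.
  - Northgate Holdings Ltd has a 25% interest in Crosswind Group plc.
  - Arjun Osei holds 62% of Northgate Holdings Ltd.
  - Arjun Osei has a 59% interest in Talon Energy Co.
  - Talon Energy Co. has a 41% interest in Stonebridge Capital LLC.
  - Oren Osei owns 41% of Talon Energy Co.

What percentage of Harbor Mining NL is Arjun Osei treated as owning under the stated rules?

By spousal attribution (R1), Arjun Osei is treated as also owning Oren Osei's interest in Talon Energy Co, giving 59% + 41% = 100%.
Chain via Talon Energy Co. → Stonebridge Capital LLC (R2): 100% × 41% × 19% = 7.79% of Harbor Mining NL.
Chain via Northgate Holdings Ltd → Crosswind Group plc (R2): 62% × 25% × 36% = 5.58% of Harbor Mining NL.
Aggregating (R3): 7.79% + 5.58% = 13.37%.

13.37%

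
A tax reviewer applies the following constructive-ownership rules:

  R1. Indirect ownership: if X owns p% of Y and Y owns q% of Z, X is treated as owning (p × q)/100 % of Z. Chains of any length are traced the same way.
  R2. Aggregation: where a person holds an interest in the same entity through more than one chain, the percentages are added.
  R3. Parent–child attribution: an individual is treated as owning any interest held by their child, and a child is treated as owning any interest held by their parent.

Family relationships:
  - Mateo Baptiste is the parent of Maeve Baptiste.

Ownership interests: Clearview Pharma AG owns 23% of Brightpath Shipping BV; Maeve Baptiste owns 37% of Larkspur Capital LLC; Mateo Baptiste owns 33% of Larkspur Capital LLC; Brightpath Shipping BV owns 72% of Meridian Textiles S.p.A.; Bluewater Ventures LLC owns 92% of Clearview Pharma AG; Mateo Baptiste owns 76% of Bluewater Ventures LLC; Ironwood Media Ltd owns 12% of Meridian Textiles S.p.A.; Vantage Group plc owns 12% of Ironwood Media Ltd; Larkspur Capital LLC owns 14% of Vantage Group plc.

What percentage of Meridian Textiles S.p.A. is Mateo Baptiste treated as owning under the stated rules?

11.719872%

By parent–child attribution (R3), Mateo Baptiste is treated as also owning Maeve Baptiste's interest in Larkspur Capital LLC, giving 33% + 37% = 70%.
Chain via Bluewater Ventures LLC → Clearview Pharma AG → Brightpath Shipping BV (R1): 76% × 92% × 23% × 72% = 11.578752% of Meridian Textiles S.p.A.
Chain via Larkspur Capital LLC → Vantage Group plc → Ironwood Media Ltd (R1): 70% × 14% × 12% × 12% = 0.14112% of Meridian Textiles S.p.A.
Aggregating (R2): 11.578752% + 0.14112% = 11.719872%.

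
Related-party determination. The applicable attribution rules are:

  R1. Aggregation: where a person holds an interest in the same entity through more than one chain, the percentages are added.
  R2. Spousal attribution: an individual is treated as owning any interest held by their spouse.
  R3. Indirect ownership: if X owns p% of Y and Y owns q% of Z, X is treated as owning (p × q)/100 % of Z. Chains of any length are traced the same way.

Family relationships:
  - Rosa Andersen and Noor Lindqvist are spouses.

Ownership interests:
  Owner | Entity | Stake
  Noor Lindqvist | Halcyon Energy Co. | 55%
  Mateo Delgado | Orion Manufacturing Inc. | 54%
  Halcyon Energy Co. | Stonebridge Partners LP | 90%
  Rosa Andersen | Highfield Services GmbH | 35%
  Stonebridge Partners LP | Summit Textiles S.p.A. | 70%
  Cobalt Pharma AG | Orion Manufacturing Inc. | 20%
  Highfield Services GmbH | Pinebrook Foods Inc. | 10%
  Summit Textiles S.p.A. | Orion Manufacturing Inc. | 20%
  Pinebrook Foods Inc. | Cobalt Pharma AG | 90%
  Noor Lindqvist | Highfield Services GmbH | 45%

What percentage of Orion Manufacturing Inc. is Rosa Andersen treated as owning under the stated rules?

8.37%

By spousal attribution (R2), Rosa Andersen is treated as also owning Noor Lindqvist's interest in Highfield Services GmbH, giving 35% + 45% = 80%.
By spousal attribution (R2), Rosa Andersen is treated as owning Noor Lindqvist's 55% interest in Halcyon Energy Co.
Chain via Highfield Services GmbH → Pinebrook Foods Inc. → Cobalt Pharma AG (R3): 80% × 10% × 90% × 20% = 1.44% of Orion Manufacturing Inc.
Chain via Halcyon Energy Co. → Stonebridge Partners LP → Summit Textiles S.p.A. (R3): 55% × 90% × 70% × 20% = 6.93% of Orion Manufacturing Inc.
Aggregating (R1): 1.44% + 6.93% = 8.37%.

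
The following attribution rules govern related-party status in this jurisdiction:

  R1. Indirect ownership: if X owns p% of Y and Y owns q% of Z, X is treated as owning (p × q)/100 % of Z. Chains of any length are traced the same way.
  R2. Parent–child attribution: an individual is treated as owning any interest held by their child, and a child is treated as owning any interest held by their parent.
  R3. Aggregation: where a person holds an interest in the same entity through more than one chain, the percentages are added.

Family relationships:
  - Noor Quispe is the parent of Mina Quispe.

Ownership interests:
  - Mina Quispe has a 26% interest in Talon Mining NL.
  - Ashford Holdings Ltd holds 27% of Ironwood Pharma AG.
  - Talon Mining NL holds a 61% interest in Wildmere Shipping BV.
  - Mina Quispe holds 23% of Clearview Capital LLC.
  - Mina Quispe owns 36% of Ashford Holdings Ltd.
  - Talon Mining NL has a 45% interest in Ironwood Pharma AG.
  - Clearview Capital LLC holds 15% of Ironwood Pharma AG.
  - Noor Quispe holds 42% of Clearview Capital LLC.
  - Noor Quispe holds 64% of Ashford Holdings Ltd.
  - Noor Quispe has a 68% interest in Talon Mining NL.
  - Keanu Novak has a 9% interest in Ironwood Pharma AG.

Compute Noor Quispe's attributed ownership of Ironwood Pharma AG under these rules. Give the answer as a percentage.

79.05%

By parent–child attribution (R2), Noor Quispe is treated as also owning Mina Quispe's interest in Talon Mining NL, giving 68% + 26% = 94%.
By parent–child attribution (R2), Noor Quispe is treated as also owning Mina Quispe's interest in Ashford Holdings Ltd, giving 64% + 36% = 100%.
By parent–child attribution (R2), Noor Quispe is treated as also owning Mina Quispe's interest in Clearview Capital LLC, giving 42% + 23% = 65%.
Chain via Talon Mining NL (R1): 94% × 45% = 42.3% of Ironwood Pharma AG.
Chain via Ashford Holdings Ltd (R1): 100% × 27% = 27% of Ironwood Pharma AG.
Chain via Clearview Capital LLC (R1): 65% × 15% = 9.75% of Ironwood Pharma AG.
Aggregating (R3): 42.3% + 27% + 9.75% = 79.05%.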